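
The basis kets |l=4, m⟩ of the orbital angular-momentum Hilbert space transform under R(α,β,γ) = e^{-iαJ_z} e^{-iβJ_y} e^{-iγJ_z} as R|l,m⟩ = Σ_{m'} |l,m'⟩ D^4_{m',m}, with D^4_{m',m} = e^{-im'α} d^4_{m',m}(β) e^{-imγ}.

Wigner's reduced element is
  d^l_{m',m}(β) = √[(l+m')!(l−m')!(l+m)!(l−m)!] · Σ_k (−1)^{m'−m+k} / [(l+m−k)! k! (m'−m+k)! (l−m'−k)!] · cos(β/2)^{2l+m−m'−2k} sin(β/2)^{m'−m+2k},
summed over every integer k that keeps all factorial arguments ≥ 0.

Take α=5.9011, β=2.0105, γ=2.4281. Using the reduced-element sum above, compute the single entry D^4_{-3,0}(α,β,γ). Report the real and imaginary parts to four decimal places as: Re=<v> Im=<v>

Re=-0.1921 Im=0.4251

First d^4_{-3,0}(β=2.0105), then the phase factors e^{-i(-3)α} and e^{-i(0)γ}:
With c≡cos(β/2)=0.535877 and s≡sin(β/2)=0.844296, N=[1·5040·24·24]^{1/2}=1703.830978
Admissible k: 3..4 (factorial args all ≥0)
  k=3: (−1)^0·1703.8310/(144)·0.5359^5·0.8443^3 = +0.314684
  k=4: (−1)^1·1703.8310/(144)·0.5359^3·0.8443^5 = -0.781148
d^4_{-3,0}(2.0105) = +0.314684 -0.781148 = -0.466464
Phases: e^{-i·(-3)·5.9011}=+0.411902-0.911228i, e^{-i·(0)·2.4281}=+1.000000+0.000000i ⇒ D=-0.192138+0.425055i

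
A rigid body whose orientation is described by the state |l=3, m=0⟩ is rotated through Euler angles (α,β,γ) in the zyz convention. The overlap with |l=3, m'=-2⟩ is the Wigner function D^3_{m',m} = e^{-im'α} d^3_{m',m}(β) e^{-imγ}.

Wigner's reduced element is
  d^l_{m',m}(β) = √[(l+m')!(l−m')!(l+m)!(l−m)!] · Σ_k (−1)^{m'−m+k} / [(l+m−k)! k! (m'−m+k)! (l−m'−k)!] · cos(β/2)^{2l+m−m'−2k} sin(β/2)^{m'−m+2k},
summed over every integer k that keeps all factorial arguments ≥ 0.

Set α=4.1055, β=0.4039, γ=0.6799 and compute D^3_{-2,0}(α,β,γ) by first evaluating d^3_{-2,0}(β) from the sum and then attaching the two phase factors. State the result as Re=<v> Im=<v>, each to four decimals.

D^3_{-2,0}(4.1055,0.4039,0.6799) = e^{-i·-2·4.1055}·d^3_{-2,0}(0.4039)·e^{-i·0·0.6799}. Compute d first:
c=cos(0.4039/2)=0.979677, s=sin(0.4039/2)=0.200580; N=√[1·120·6·6]=65.726707
k∈{2,3} keeps every argument non-negative
  k=2: (−1)^0·65.7267/(12)·0.9797^4·0.2006^2 = +0.202987
  k=3: (−1)^1·65.7267/(12)·0.9797^2·0.2006^4 = -0.008509
d^3_{-2,0}(0.4039) = +0.202987 -0.008509 = +0.194478
Phases: e^{-i·(-2)·4.1055}=-0.349482+0.936943i, e^{-i·(0)·0.6799}=+1.000000+0.000000i ⇒ D=-0.067967+0.182215i

Re=-0.0680 Im=0.1822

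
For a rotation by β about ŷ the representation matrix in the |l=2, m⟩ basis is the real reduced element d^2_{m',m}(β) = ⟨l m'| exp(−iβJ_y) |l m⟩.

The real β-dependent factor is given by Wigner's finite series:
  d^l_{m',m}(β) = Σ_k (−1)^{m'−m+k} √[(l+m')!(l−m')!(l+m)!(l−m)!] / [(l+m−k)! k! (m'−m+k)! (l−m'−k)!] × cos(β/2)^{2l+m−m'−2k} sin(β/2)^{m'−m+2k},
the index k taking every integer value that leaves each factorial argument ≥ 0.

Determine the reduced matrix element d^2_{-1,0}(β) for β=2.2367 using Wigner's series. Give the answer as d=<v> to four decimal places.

d^2_{-1,0}(β=2.2367) via Wigner's sum:
Half-angle: c=0.437167, s=0.899380. N=√(1·6·2·2)=4.898979
Admissible k: 1..2 (factorial args all ≥0)
  k=1: (−1)^0·4.8990/(2)·0.4372^3·0.8994^1 = +0.184061
  k=2: (−1)^1·4.8990/(2)·0.4372^1·0.8994^3 = -0.779028
d^2_{-1,0}(2.2367) = +0.184061 -0.779028 = -0.594967

d=-0.5950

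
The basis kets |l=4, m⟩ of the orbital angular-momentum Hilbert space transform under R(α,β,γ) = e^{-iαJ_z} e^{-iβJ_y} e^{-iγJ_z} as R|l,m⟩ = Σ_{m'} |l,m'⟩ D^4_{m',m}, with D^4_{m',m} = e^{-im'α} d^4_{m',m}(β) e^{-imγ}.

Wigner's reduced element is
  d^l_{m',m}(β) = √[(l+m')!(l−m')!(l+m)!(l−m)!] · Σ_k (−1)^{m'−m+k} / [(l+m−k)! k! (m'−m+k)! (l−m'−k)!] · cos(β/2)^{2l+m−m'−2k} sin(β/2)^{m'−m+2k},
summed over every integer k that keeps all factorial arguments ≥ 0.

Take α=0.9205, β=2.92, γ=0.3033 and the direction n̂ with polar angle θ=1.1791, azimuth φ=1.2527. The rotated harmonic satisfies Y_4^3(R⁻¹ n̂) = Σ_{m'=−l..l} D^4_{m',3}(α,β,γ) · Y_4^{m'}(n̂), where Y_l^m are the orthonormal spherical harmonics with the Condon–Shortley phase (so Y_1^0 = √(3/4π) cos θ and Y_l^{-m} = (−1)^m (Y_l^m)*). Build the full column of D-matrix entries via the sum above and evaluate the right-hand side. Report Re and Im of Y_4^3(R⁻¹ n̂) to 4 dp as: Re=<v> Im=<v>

Need the full column D^4_{m',3} for m'=−4..4 at α=0.9205, β=2.92, γ=0.3033.
cos(β/2)=0.110570, sin(β/2)=0.993868
d^4_{-4,3}: single k=7 term ⇒ +0.299560;  D = -0.279343+0.108184i
d^4_{-3,3}: k∈[6..7] ⇒ +0.082479 -0.951987 = -0.869508;  D = +0.240965-0.835452i
d^4_{-2,3}: k∈[5..6] ⇒ +0.014714 -0.396280 = -0.381566;  D = -0.227777-0.306122i
d^4_{-1,3}: k∈[4..5] ⇒ +0.001929 -0.093523 = -0.091593;  D = -0.091588-0.000971i
d^4_{0,3}: k∈[3..4] ⇒ +0.000192 -0.015510 = -0.015318;  D = -0.009403+0.012093i
d^4_{1,3}: k∈[2..3] ⇒ +0.000014 -0.001929 = -0.001915;  D = +0.000492+0.001851i
d^4_{2,3}: k∈[1..2] ⇒ +0.000001 -0.000182 = -0.000181;  D = +0.000168+0.000069i
d^4_{3,3}: k∈[0..1] ⇒ +0.000000 -0.000013 = -0.000013;  D = +0.000011-0.000006i
d^4_{4,3}: single k=0 term ⇒ -0.000001;  D = +0.000000-0.000001i
Y_4^{m'}(θ=1.1791,φ=1.2527) and Σ D·Y over m':
  (-0.2793+0.1082i)·(+0.0949+0.3087i)  (+0.2410-0.8355i)·(-0.3078+0.2181i)  (-0.2278-0.3061i)·(-0.0046-0.0034i)  (-0.0916-0.0010i)·(-0.1034+0.3139i)  (-0.0094+0.0121i)·(-0.0665+0.0000i)  (+0.0005+0.0019i)·(+0.1034+0.3139i)  (+0.0002+0.0001i)·(-0.0046+0.0034i)  (+0.0000-0.0000i)·(+0.3078+0.2181i)  (+0.0000-0.0000i)·(+0.0949-0.3087i)
Y_4^3(R⁻¹ n̂) = +0.058032+0.206873i

Re=0.0580 Im=0.2069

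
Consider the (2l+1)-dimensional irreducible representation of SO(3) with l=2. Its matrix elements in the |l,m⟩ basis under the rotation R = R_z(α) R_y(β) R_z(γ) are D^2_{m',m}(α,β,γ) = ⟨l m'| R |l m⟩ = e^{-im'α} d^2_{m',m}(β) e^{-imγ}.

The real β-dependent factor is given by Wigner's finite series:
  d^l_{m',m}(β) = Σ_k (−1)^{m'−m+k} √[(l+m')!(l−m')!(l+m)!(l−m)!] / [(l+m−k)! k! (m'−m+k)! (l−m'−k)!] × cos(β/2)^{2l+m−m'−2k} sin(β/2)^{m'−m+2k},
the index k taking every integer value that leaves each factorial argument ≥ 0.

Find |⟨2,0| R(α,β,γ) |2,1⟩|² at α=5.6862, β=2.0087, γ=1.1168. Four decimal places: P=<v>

P=0.2212

Split into d^2_{0,1}(β=2.0087) × two z-phases.
With c≡cos(β/2)=0.536637 and s≡sin(β/2)=0.843813, N=[2·2·6·1]^{1/2}=4.898979
k: max(0,(1)−(0))=1 … min(2+(1),2−(0))=2
  k=1: (−1)^0·4.8990/(2)·0.5366^3·0.8438^1 = +0.319421
  k=2: (−1)^1·4.8990/(2)·0.5366^1·0.8438^3 = -0.789760
d^2_{0,1}(2.0087) = +0.319421 -0.789760 = -0.470339
|D^2_{0,1}|² = |d^2_{0,1}(β)|² = (-0.470339)² = 0.221219 (the z-rotation phases have unit modulus)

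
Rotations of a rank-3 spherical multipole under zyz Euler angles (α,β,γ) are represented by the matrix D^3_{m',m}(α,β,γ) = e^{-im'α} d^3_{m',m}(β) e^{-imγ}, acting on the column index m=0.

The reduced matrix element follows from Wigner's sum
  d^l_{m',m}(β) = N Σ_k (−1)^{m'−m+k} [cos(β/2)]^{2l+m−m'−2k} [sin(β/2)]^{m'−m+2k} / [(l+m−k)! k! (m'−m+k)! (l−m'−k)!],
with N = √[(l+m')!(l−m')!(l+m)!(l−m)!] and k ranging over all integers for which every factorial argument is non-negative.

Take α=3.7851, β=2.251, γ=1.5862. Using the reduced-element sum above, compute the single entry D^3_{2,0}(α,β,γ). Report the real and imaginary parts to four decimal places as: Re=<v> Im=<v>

First d^3_{2,0}(β=2.251), then the phase factors e^{-i(2)α} and e^{-i(0)γ}:
c=cos(2.251/2)=0.430725, s=sin(2.251/2)=0.902483; N=√[120·1·6·6]=65.726707
k∈{0,1} keeps every argument non-negative
  k=0: (−1)^2·65.7267/(12)·0.4307^4·0.9025^2 = +0.153547
  k=1: (−1)^3·65.7267/(12)·0.4307^2·0.9025^4 = -0.674090
d^3_{2,0}(2.251) = +0.153547 -0.674090 = -0.520543
D = (+0.279988-0.960003i)·(-0.520543)·(+1.000000+0.000000i) = -0.145746+0.499723i

Re=-0.1457 Im=0.4997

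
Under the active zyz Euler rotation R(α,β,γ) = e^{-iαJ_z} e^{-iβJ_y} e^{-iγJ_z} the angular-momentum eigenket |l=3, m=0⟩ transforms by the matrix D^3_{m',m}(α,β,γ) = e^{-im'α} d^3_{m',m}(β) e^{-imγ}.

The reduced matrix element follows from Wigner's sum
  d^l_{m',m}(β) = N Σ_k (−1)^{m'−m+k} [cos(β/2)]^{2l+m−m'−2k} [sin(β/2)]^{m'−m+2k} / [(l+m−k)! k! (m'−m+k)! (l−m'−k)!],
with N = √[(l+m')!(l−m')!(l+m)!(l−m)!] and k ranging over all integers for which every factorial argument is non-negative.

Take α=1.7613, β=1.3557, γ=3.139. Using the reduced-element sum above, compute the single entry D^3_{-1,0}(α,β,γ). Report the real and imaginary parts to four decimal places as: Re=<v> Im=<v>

D^3_{-1,0}(1.7613,1.3557,3.139) = e^{-i·-1·1.7613}·d^3_{-1,0}(1.3557)·e^{-i·0·3.139}. Compute d first:
c=cos(1.3557/2)=0.778923, s=sin(1.3557/2)=0.627120; N=√[2·24·6·6]=41.569219
Admissible k: 1..3 (factorial args all ≥0)
  k=1: (−1)^0·41.5692/(12)·0.7789^5·0.6271^1 = +0.622893
  k=2: (−1)^1·41.5692/(4)·0.7789^3·0.6271^3 = -1.211286
  k=3: (−1)^2·41.5692/(12)·0.7789^1·0.6271^5 = +0.261720
d^3_{-1,0}(1.3557) = +0.622893 -1.211286 +0.261720 = -0.326673
Phases: e^{-i·(-1)·1.7613}=-0.189353+0.981909i, e^{-i·(0)·3.139}=+1.000000+0.000000i ⇒ D=+0.061857-0.320763i

Re=0.0619 Im=-0.3208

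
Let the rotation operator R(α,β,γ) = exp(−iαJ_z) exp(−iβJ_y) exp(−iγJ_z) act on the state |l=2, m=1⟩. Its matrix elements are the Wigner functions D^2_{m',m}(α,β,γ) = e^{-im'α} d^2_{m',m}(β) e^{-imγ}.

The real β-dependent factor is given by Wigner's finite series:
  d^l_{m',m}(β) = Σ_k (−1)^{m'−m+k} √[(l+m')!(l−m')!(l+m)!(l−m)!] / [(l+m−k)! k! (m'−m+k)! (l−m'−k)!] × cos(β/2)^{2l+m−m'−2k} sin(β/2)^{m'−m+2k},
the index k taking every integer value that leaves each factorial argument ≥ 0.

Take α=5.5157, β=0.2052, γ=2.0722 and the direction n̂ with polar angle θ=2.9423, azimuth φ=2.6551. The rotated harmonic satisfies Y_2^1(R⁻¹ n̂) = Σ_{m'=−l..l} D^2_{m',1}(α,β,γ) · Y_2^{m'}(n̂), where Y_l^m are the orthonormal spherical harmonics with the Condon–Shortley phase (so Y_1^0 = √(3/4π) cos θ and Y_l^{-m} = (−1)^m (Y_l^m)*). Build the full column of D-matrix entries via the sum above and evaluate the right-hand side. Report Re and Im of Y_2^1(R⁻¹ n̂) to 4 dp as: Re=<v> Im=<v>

Need the full column D^2_{m',1} for m'=−2..2 at α=5.5157, β=0.2052, γ=2.0722.
cos(β/2)=0.994741, sin(β/2)=0.102420
d^2_{-2,1}: single k=3 term ⇒ +0.002137;  D = -0.001910+0.000960i
d^2_{-1,1}: k∈[2..3] ⇒ +0.031140 -0.000110 = +0.031029;  D = -0.029626-0.009226i
d^2_{0,1}: k∈[1..2] ⇒ +0.246940 -0.002618 = +0.244322;  D = -0.117435-0.214248i
d^2_{1,1}: k∈[0..1] ⇒ +0.979130 -0.031140 = +0.947991;  D = +0.249277-0.914630i
d^2_{2,1}: single k=0 term ⇒ -0.201626;  D = -0.173223+0.103183i
Y_2^{m'}(θ=2.9423,φ=2.6551) and Σ D·Y over m':
  (-0.0019+0.0010i)·(+0.0085+0.0125i)  (-0.0296-0.0092i)·(+0.1325+0.0701i)  (-0.1174-0.2142i)·(+0.5937+0.0000i)  (+0.2493-0.9146i)·(-0.1325+0.0701i)  (-0.1732+0.1032i)·(+0.0085-0.0125i)
Y_2^1(R⁻¹ n̂) = -0.042141+0.011217i

Re=-0.0421 Im=0.0112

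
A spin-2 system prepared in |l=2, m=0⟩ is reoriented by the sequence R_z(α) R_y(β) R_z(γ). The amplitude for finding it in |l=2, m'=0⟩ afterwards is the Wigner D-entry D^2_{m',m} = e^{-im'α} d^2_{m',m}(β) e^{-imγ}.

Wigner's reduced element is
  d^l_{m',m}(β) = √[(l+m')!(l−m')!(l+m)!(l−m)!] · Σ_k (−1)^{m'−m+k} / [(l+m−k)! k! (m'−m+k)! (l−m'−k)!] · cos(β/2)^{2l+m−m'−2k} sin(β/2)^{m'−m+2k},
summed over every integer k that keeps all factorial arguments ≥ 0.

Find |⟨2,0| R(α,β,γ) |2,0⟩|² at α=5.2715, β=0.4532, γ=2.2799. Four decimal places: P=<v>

P=0.5076

First d^2_{0,0}(β=0.4532), then the phase factors e^{-i(0)α} and e^{-i(0)γ}:
c=cos(0.4532/2)=0.974436, s=sin(0.4532/2)=0.224666; N=√[2·2·2·2]=4.000000
The bounds max(0,m−m')=0 and min(l+m,l−m')=2 give 3 terms
  k=0: (−1)^0·4.0000/(4)·0.9744^4·0.2247^0 = +0.901598
  k=1: (−1)^1·4.0000/(1)·0.9744^2·0.2247^2 = -0.191708
  k=2: (−1)^2·4.0000/(4)·0.9744^0·0.2247^4 = +0.002548
d^2_{0,0}(0.4532) = +0.901598 -0.191708 +0.002548 = +0.712438
|D^2_{0,0}|² = |d^2_{0,0}(β)|² = (+0.712438)² = 0.507568 (the z-rotation phases have unit modulus)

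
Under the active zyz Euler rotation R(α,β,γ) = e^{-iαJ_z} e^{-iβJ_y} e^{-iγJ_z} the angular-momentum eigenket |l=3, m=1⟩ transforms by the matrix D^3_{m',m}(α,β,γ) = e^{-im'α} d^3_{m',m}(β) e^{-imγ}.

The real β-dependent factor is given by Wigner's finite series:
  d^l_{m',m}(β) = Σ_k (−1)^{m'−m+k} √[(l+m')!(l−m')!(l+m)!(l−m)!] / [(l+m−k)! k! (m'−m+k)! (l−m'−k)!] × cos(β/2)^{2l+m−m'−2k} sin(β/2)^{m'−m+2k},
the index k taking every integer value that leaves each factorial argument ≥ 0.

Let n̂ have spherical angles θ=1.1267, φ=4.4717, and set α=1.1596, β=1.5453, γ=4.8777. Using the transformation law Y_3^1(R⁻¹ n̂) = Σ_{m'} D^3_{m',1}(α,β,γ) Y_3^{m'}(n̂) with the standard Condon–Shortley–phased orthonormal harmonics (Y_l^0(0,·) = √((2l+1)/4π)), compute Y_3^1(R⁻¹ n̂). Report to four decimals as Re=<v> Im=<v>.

Re=-0.0709 Im=0.4356

Need the full column D^3_{m',1} for m'=−3..3 at α=1.1596, β=1.5453, γ=4.8777.
cos(β/2)=0.716063, sin(β/2)=0.698035
d^3_{-3,1}: single k=4 term ⇒ +0.471474;  D = +0.080646-0.464526i
d^3_{-2,1}: k∈[3..4] ⇒ +0.789799 -0.375265 = +0.414534;  D = -0.346038-0.228246i
d^3_{-1,1}: k∈[2..4] ⇒ +0.768620 -0.973873 +0.115682 = -0.089571;  D = +0.075094-0.048825i
d^3_{0,1}: k∈[1..3] ⇒ +0.455224 -1.297772 +0.411082 = -0.431465;  D = -0.071002-0.425583i
d^3_{1,1}: k∈[0..2] ⇒ +0.134806 -1.024827 +0.730405 = -0.159616;  D = -0.154815-0.038853i
d^3_{2,1}: k∈[0..1] ⇒ -0.415561 +0.789799 = +0.374238;  D = +0.228588-0.296313i
d^3_{3,1}: single k=0 term ⇒ +0.496142;  D = -0.238959-0.434805i
Y_3^{m'}(θ=1.1267,φ=4.4717) and Σ D·Y over m':
  (+0.0806-0.4645i)·(+0.2030-0.2305i)  (-0.3460-0.2282i)·(-0.3173-0.1658i)  (+0.0751-0.0488i)·(+0.0054-0.0218i)  (-0.0710-0.4256i)·(-0.3330+0.0000i)  (-0.1548-0.0389i)·(-0.0054-0.0218i)  (+0.2286-0.2963i)·(-0.3173+0.1658i)  (-0.2390-0.4348i)·(-0.2030-0.2305i)
Y_3^1(R⁻¹ n̂) = -0.070920+0.435600i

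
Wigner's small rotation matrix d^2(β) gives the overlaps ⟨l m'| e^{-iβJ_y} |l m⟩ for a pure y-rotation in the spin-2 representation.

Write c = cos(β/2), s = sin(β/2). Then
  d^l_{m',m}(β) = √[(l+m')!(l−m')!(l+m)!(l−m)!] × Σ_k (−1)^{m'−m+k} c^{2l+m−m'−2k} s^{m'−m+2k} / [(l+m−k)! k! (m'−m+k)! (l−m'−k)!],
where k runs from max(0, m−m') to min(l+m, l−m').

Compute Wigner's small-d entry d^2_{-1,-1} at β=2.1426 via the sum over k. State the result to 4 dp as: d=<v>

d=-0.4777

d^2_{-1,-1}(β=2.1426) via Wigner's sum:
c=cos(2.1426/2)=0.478983, s=sin(2.1426/2)=0.877824; N=√[1·6·1·6]=6.000000
The bounds max(0,m−m')=0 and min(l+m,l−m')=1 give 2 terms
  k=0: (−1)^0·6.0000/(6)·0.4790^4·0.8778^0 = +0.052636
  k=1: (−1)^1·6.0000/(2)·0.4790^2·0.8778^2 = -0.530368
d^2_{-1,-1}(2.1426) = +0.052636 -0.530368 = -0.477732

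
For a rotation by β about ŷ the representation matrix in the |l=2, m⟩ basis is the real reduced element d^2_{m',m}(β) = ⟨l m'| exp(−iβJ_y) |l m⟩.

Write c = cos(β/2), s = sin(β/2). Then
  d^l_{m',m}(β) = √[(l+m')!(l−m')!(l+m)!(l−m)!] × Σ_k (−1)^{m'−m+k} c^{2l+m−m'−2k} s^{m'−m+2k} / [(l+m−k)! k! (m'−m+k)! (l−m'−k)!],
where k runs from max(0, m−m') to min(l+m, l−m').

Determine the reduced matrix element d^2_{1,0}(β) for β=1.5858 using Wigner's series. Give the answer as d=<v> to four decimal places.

d=0.0184

d^2_{1,0}(β=1.5858) via Wigner's sum:
c=cos(1.5858/2)=0.701782, s=sin(1.5858/2)=0.712391; N=√[6·1·2·2]=4.898979
Admissible k: 0..1 (factorial args all ≥0)
  k=0: (−1)^1·4.8990/(2)·0.7018^3·0.7124^1 = -0.603117
  k=1: (−1)^2·4.8990/(2)·0.7018^1·0.7124^3 = +0.621490
d^2_{1,0}(1.5858) = -0.603117 +0.621490 = +0.018373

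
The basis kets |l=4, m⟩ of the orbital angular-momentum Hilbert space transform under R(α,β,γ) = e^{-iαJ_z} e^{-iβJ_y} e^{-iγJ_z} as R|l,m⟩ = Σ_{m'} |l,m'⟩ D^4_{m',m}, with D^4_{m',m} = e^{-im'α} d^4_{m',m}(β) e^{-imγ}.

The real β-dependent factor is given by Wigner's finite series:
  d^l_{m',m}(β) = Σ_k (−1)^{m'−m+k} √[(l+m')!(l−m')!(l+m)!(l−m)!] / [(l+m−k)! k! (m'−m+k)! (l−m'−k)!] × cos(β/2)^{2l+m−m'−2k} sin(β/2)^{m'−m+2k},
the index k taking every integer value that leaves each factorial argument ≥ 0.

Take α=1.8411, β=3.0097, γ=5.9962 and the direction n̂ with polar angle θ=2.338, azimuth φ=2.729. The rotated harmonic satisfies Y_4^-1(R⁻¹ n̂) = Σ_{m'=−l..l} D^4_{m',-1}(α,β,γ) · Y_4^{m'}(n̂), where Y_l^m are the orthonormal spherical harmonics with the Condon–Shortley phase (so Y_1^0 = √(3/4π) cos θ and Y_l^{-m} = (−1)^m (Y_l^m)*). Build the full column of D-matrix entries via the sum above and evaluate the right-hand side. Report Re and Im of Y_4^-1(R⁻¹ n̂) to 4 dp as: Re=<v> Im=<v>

Need the full column D^4_{m',-1} for m'=−4..4 at α=1.8411, β=3.0097, γ=5.9962.
cos(β/2)=0.065899, sin(β/2)=0.997826
d^4_{-4,-1}: single k=3 term ⇒ +0.000009;  D = +0.000006+0.000007i
d^4_{-3,-1}: k∈[2..3] ⇒ +0.000001 -0.000247 = -0.000247;  D = -0.000123+0.000214i
d^4_{-2,-1}: k∈[1..3] ⇒ +0.000000 -0.000026 +0.004003 = +0.003977;  D = -0.003850-0.000998i
d^4_{-1,-1}: k∈[0..3] ⇒ +0.000000 -0.000001 +0.000561 -0.042863 = -0.042303;  D = -0.000706-0.042297i
d^4_{0,-1}: k∈[0..3] ⇒ -0.000000 +0.000033 -0.007596 +0.290252 = +0.282690;  D = +0.271128-0.080019i
d^4_{1,-1}: k∈[0..3] ⇒ +0.000001 -0.000561 +0.064294 -0.982742 = -0.919008;  D = +0.486052+0.779955i
d^4_{2,-1}: k∈[0..2] ⇒ -0.000017 +0.006005 -0.275357 = -0.269370;  D = +0.182269-0.198338i
d^4_{3,-1}: k∈[0..1] ⇒ +0.000247 -0.034021 = -0.033774;  D = -0.030067-0.015383i
d^4_{4,-1}: single k=0 term ⇒ -0.002118;  D = -0.000426+0.002075i
Y_4^{m'}(θ=2.338,φ=2.729) and Σ D·Y over m':
  (+0.0000+0.0000i)·(-0.0094+0.1185i)  (-0.0001+0.0002i)·(+0.1059+0.3063i)  (-0.0038-0.0010i)·(+0.2790+0.3022i)  (-0.0007-0.0423i)·(+0.0807+0.0353i)  (+0.2711-0.0800i)·(-0.3522+0.0000i)  (+0.4861+0.7800i)·(-0.0807+0.0353i)  (+0.1823-0.1983i)·(+0.2790-0.3022i)  (-0.0301-0.0154i)·(-0.1059+0.3063i)  (-0.0004+0.0021i)·(-0.0094-0.1185i)
Y_4^-1(R⁻¹ n̂) = -0.162608-0.140453i

Re=-0.1626 Im=-0.1405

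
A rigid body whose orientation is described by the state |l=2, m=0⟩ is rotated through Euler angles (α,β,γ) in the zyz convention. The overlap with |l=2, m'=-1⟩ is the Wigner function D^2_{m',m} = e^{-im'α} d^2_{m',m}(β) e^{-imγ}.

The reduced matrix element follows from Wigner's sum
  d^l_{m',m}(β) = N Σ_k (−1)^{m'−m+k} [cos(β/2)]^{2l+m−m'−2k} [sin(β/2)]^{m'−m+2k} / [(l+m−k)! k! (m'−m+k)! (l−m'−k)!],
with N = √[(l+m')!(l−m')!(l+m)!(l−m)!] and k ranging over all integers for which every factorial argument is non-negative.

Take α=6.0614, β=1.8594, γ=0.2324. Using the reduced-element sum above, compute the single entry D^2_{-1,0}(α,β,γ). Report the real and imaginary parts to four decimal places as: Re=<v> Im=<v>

D^2_{-1,0}(6.0614,1.8594,0.2324) = e^{-i·-1·6.0614}·d^2_{-1,0}(1.8594)·e^{-i·0·0.2324}. Compute d first:
c=cos(1.8594/2)=0.598074, s=sin(1.8594/2)=0.801441; N=√[1·6·2·2]=4.898979
k∈{1,2} keeps every argument non-negative
  k=1: (−1)^0·4.8990/(2)·0.5981^3·0.8014^1 = +0.419965
  k=2: (−1)^1·4.8990/(2)·0.5981^1·0.8014^3 = -0.754128
d^2_{-1,0}(1.8594) = +0.419965 -0.754128 = -0.334163
D = (+0.975506-0.219972i)·(-0.334163)·(+1.000000+0.000000i) = -0.325978+0.073506i

Re=-0.3260 Im=0.0735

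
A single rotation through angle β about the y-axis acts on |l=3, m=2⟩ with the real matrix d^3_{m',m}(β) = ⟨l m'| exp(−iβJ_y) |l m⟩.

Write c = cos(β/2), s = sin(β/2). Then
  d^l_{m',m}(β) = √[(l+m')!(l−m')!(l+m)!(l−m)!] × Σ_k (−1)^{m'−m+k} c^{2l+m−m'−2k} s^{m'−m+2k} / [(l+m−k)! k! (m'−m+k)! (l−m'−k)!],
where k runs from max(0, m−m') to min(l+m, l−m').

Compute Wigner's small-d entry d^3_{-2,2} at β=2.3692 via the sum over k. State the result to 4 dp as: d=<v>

d=-0.1095

d^3_{-2,2}(β=2.3692) via Wigner's sum:
With c≡cos(β/2)=0.376668 and s≡sin(β/2)=0.926348, N=[1·120·120·1]^{1/2}=120.000000
k∈{4,5} keeps every argument non-negative
  k=4: (−1)^0·120.0000/(24)·0.3767^2·0.9263^4 = +0.522377
  k=5: (−1)^1·120.0000/(120)·0.3767^0·0.9263^6 = -0.631897
d^3_{-2,2}(2.3692) = +0.522377 -0.631897 = -0.109520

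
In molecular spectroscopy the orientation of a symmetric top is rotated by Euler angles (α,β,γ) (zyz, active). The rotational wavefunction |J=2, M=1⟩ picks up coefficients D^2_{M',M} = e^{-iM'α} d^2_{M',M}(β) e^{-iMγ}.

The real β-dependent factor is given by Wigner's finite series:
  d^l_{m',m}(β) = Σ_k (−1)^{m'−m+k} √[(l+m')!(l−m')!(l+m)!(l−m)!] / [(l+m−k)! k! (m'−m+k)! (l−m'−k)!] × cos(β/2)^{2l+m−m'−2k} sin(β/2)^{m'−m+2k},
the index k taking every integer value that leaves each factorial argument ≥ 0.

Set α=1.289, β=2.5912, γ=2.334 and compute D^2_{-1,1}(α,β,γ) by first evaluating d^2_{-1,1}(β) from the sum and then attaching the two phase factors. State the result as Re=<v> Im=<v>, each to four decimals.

D^2_{-1,1}(1.289,2.5912,2.334) = e^{-i·-1·1.289}·d^2_{-1,1}(2.5912)·e^{-i·1·2.334}. Compute d first:
c=cos(2.5912/2)=0.271736, s=sin(2.5912/2)=0.962372; N=√[1·6·6·1]=6.000000
Admissible k: 2..3 (factorial args all ≥0)
  k=2: (−1)^0·6.0000/(2)·0.2717^2·0.9624^2 = +0.205164
  k=3: (−1)^1·6.0000/(6)·0.2717^0·0.9624^4 = -0.857772
d^2_{-1,1}(2.5912) = +0.205164 -0.857772 = -0.652608
Attach z-rotation phases: D = e^{-i(-1)(1.289)}·(-0.652608)·e^{-i(1)(2.334)} = -0.327545+0.564456i

Re=-0.3275 Im=0.5645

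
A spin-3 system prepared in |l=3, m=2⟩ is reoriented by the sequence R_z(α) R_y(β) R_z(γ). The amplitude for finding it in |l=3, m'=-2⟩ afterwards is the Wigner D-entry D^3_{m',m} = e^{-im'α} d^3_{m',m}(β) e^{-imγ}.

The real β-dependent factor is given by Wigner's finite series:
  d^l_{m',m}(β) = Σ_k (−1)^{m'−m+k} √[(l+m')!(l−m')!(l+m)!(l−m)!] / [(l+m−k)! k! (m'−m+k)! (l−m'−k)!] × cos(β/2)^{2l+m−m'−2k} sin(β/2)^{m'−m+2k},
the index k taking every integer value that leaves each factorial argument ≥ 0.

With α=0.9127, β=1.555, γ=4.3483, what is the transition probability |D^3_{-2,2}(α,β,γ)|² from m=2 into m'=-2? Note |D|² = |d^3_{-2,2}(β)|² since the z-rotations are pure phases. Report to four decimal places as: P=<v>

Split into d^3_{-2,2}(β=1.555) × two z-phases.
Half-angle: c=0.712670, s=0.701500. N=√(1·120·120·1)=120.000000
The bounds max(0,m−m')=4 and min(l+m,l−m')=5 give 2 terms
  k=4: (−1)^0·120.0000/(24)·0.7127^2·0.7015^4 = +0.614974
  k=5: (−1)^1·120.0000/(120)·0.7127^0·0.7015^6 = -0.119170
d^3_{-2,2}(1.555) = +0.614974 -0.119170 = +0.495805
|D^3_{-2,2}|² = |d^3_{-2,2}(β)|² = (+0.495805)² = 0.245822 (the z-rotation phases have unit modulus)

P=0.2458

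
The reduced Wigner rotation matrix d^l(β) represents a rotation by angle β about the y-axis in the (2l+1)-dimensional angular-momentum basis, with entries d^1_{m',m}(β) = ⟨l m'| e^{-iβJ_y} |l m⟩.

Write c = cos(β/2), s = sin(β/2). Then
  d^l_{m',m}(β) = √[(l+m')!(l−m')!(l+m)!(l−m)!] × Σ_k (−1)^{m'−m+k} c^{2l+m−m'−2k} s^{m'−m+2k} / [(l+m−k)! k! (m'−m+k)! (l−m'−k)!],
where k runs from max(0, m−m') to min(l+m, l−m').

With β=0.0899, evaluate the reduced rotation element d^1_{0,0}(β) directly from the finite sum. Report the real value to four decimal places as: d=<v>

d^1_{0,0}(β=0.0899) via Wigner's sum:
c=cos(0.0899/2)=0.998990, s=sin(0.0899/2)=0.044935; N=√[1·1·1·1]=1.000000
Admissible k: 0..1 (factorial args all ≥0)
  k=0: (−1)^0·1.0000/(1)·0.9990^2·0.0449^0 = +0.997981
  k=1: (−1)^1·1.0000/(1)·0.9990^0·0.0449^2 = -0.002019
d^1_{0,0}(0.0899) = +0.997981 -0.002019 = +0.995962

d=0.9960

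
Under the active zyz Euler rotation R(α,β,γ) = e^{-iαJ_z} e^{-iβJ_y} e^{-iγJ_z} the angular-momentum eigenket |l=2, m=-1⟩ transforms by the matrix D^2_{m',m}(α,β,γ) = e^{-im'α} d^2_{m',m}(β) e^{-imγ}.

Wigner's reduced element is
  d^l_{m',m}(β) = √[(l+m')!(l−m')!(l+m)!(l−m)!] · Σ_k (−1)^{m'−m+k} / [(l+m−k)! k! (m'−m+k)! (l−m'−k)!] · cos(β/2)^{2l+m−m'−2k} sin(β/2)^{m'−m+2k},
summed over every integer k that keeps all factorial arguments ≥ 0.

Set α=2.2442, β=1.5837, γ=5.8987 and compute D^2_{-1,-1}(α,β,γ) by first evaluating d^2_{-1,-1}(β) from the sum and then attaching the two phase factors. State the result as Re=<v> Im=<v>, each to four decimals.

First d^2_{-1,-1}(β=1.5837), then the phase factors e^{-i(-1)α} and e^{-i(-1)γ}:
With c≡cos(β/2)=0.702530 and s≡sin(β/2)=0.711654, N=[1·6·1·6]^{1/2}=6.000000
The bounds max(0,m−m')=0 and min(l+m,l−m')=1 give 2 terms
  k=0: (−1)^0·6.0000/(6)·0.7025^4·0.7117^0 = +0.243590
  k=1: (−1)^1·6.0000/(2)·0.7025^2·0.7117^2 = -0.749875
d^2_{-1,-1}(1.5837) = +0.243590 -0.749875 = -0.506285
Phases: e^{-i·(-1)·2.2442}=-0.623650+0.781703i, e^{-i·(-1)·5.8987}=+0.926992-0.375082i ⇒ D=+0.144249-0.485301i

Re=0.1442 Im=-0.4853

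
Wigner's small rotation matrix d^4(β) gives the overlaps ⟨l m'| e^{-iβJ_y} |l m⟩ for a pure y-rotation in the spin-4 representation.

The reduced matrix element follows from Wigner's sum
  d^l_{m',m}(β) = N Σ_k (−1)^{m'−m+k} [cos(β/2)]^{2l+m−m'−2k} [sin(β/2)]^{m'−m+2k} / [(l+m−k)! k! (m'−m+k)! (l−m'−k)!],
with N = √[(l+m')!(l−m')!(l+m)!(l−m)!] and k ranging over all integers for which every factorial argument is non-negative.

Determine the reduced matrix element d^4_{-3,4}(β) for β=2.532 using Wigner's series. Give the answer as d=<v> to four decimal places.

d^4_{-3,4}(β=2.532) via Wigner's sum:
With c≡cos(β/2)=0.300099 and s≡sin(β/2)=0.953908, N=[1·5040·40320·1]^{1/2}=14255.272709
Admissible k: 7..7 (factorial args all ≥0)
  k=7: (−1)^0·14255.2727/(5040)·0.3001^1·0.9539^7 = +0.610036
d^4_{-3,4}(2.532) = +0.610036

d=0.6100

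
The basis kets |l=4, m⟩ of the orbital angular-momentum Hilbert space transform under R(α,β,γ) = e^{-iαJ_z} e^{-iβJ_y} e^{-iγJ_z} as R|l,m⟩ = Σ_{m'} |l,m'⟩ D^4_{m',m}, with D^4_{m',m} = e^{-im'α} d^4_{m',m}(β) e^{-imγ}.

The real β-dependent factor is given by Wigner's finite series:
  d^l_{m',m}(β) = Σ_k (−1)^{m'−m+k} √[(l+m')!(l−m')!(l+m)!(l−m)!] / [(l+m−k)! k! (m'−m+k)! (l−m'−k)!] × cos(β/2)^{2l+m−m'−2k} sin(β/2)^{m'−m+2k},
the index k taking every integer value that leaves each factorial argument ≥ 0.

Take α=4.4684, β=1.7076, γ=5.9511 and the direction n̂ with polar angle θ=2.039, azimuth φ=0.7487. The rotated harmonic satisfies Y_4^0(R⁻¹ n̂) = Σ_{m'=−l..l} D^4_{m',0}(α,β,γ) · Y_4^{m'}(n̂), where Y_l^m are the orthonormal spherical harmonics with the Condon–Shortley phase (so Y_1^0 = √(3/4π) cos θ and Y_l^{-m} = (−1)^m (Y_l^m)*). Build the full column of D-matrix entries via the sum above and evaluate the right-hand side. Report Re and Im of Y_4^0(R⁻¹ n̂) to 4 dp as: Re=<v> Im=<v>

Need the full column D^4_{m',0} for m'=−4..4 at α=4.4684, β=1.7076, γ=5.9511.
cos(β/2)=0.657124, sin(β/2)=0.753783
d^4_{-4,0}: single k=4 term ⇒ +0.503642;  D = +0.282229-0.417136i
d^4_{-3,0}: k∈[3..4] ⇒ +0.620923 -0.817027 = -0.196104;  D = -0.131063-0.145874i
d^4_{-2,0}: k∈[2..4] ⇒ +0.434006 -1.522871 +0.751438 = -0.337427;  D = +0.298044-0.158200i
d^4_{-1,0}: k∈[1..4] ⇒ +0.178357 -1.408122 +1.852843 -0.406337 = +0.216742;  D = -0.052360-0.210323i
d^4_{0,0}: k∈[0..4] ⇒ +0.034768 -0.731972 +2.167084 -1.267336 +0.104225 = +0.306768;  D = +0.306768+0.000000i
d^4_{1,0}: k∈[0..3] ⇒ -0.178357 +1.408122 -1.852843 +0.406337 = -0.216742;  D = +0.052360-0.210323i
d^4_{2,0}: k∈[0..2] ⇒ +0.434006 -1.522871 +0.751438 = -0.337427;  D = +0.298044+0.158200i
d^4_{3,0}: k∈[0..1] ⇒ -0.620923 +0.817027 = +0.196104;  D = +0.131063-0.145874i
d^4_{4,0}: single k=0 term ⇒ +0.503642;  D = +0.282229+0.417136i
Y_4^{m'}(θ=2.039,φ=0.7487) and Σ D·Y over m':
  (+0.2822-0.4171i)·(-0.2776-0.0410i)  (-0.1311-0.1459i)·(+0.2509+0.3133i)  (+0.2980-0.1582i)·(+0.0083-0.1131i)  (-0.0524-0.2103i)·(+0.2197-0.2042i)  (+0.3068+0.0000i)·(-0.1754+0.0000i)  (+0.0524-0.2103i)·(-0.2197-0.2042i)  (+0.2980+0.1582i)·(+0.0083+0.1131i)  (+0.1311-0.1459i)·(-0.2509+0.3133i)  (+0.2822+0.4171i)·(-0.2776+0.0410i)
Y_4^0(R⁻¹ n̂) = -0.358842+0.000000i

Re=-0.3588 Im=0.0000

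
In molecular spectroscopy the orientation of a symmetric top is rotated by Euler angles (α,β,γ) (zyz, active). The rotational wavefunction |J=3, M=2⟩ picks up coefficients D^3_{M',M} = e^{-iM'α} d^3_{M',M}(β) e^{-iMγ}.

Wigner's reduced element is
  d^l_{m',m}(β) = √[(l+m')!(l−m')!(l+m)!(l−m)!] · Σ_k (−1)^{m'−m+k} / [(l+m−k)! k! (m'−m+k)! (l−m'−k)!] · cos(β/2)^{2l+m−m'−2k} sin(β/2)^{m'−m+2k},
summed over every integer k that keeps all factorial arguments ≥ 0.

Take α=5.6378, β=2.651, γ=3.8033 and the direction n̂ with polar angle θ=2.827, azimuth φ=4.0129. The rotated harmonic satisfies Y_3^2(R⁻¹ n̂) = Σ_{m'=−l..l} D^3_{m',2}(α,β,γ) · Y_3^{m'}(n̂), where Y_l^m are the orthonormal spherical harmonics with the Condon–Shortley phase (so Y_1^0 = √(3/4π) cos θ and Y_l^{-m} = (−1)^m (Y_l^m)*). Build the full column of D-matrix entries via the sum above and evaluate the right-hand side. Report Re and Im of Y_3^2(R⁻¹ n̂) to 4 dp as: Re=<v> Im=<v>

Re=-0.2108 Im=-0.1572

Need the full column D^3_{m',2} for m'=−3..3 at α=5.6378, β=2.651, γ=3.8033.
cos(β/2)=0.242844, sin(β/2)=0.970065
d^3_{-3,2}: single k=5 term ⇒ +0.510984;  D = -0.507432+0.060145i
d^3_{-2,2}: k∈[4..5] ⇒ +0.261113 -0.833309 = -0.572196;  D = +0.494443+0.287983i
d^3_{-1,2}: k∈[3..4] ⇒ +0.082683 -0.659678 = -0.576996;  D = +0.223631+0.531896i
d^3_{0,2}: k∈[2..3] ⇒ +0.017925 -0.286035 = -0.268109;  D = -0.065651+0.259947i
d^3_{1,2}: k∈[1..2] ⇒ +0.002591 -0.082683 = -0.080092;  D = -0.062376+0.050238i
d^3_{2,2}: k∈[0..1] ⇒ +0.000205 -0.016364 = -0.016159;  D = -0.016150+0.000527i
d^3_{3,2}: single k=0 term ⇒ -0.002007;  D = -0.001642-0.001154i
Y_3^{m'}(θ=2.827,φ=4.0129) and Σ D·Y over m':
  (-0.5074+0.0601i)·(+0.0107+0.0062i)  (+0.4944+0.2880i)·(+0.0159+0.0917i)  (+0.2236+0.5319i)·(-0.2267+0.2694i)  (-0.0657+0.2599i)·(-0.5398+0.0000i)  (-0.0624+0.0502i)·(+0.2267+0.2694i)  (-0.0161+0.0005i)·(+0.0159-0.0917i)  (-0.0016-0.0012i)·(-0.0107+0.0062i)
Y_3^2(R⁻¹ n̂) = -0.210764-0.157192i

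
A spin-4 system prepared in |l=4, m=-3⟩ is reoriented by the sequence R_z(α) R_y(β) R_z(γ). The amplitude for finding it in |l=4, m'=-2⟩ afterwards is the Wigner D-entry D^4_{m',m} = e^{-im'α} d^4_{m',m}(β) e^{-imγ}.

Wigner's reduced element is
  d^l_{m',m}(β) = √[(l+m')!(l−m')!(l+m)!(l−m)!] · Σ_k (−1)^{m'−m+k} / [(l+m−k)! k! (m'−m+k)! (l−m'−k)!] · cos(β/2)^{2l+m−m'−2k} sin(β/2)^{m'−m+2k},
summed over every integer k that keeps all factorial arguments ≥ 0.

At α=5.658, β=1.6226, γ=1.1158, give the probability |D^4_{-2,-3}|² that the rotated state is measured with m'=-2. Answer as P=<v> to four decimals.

P=0.2148

Split into d^4_{-2,-3}(β=1.6226) × two z-phases.
With c≡cos(β/2)=0.688556 and s≡sin(β/2)=0.725183, N=[2·720·1·5040]^{1/2}=2693.993318
The bounds max(0,m−m')=0 and min(l+m,l−m')=1 give 2 terms
  k=0: (−1)^1·2693.9933/(720)·0.6886^7·0.7252^1 = -0.199108
  k=1: (−1)^2·2693.9933/(240)·0.6886^5·0.7252^3 = +0.662560
d^4_{-2,-3}(1.6226) = -0.199108 +0.662560 = +0.463452
|D^4_{-2,-3}|² = |d^4_{-2,-3}(β)|² = (+0.463452)² = 0.214788 (the z-rotation phases have unit modulus)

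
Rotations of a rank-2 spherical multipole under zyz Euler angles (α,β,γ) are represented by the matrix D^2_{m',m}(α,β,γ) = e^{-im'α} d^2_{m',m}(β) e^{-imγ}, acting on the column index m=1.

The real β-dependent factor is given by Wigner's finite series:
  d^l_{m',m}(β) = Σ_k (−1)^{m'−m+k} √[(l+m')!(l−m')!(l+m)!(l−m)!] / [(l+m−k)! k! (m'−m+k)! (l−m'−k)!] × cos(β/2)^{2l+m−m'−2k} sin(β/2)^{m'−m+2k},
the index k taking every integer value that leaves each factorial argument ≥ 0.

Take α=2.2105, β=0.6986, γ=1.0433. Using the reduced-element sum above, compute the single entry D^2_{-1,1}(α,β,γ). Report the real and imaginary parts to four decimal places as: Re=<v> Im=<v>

D^2_{-1,1}(2.2105,0.6986,1.0433) = e^{-i·-1·2.2105}·d^2_{-1,1}(0.6986)·e^{-i·1·1.0433}. Compute d first:
c=cos(0.6986/2)=0.939613, s=sin(0.6986/2)=0.342240; N=√[1·6·6·1]=6.000000
The bounds max(0,m−m')=2 and min(l+m,l−m')=3 give 2 terms
  k=2: (−1)^0·6.0000/(2)·0.9396^2·0.3422^2 = +0.310228
  k=3: (−1)^1·6.0000/(6)·0.9396^0·0.3422^4 = -0.013719
d^2_{-1,1}(0.6986) = +0.310228 -0.013719 = +0.296509
D = (-0.596958+0.802273i)·(+0.296509)·(+0.503372-0.864070i) = +0.116447+0.272686i

Re=0.1164 Im=0.2727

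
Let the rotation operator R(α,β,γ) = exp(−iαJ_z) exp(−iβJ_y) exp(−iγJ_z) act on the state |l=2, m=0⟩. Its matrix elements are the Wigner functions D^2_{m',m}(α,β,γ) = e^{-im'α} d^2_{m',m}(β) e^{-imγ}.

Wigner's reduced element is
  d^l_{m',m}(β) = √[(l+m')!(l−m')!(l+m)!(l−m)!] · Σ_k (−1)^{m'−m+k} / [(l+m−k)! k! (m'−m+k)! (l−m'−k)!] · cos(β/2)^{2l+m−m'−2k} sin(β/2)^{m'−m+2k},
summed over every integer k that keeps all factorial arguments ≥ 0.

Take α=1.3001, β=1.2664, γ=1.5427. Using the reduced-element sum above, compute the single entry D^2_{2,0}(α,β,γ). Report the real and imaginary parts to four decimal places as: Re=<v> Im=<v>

First d^2_{2,0}(β=1.2664), then the phase factors e^{-i(2)α} and e^{-i(0)γ}:
c=cos(1.2664/2)=0.806138, s=sin(1.2664/2)=0.591727; N=√[24·1·2·2]=9.797959
k∈{0} keeps every argument non-negative
  k=0: (−1)^2·9.7980/(4)·0.8061^2·0.5917^2 = +0.557363
d^2_{2,0}(1.2664) = +0.557363
Phases: e^{-i·(2)·1.3001}=-0.856992-0.515330i, e^{-i·(0)·1.5427}=+1.000000+0.000000i ⇒ D=-0.477655-0.287226i

Re=-0.4777 Im=-0.2872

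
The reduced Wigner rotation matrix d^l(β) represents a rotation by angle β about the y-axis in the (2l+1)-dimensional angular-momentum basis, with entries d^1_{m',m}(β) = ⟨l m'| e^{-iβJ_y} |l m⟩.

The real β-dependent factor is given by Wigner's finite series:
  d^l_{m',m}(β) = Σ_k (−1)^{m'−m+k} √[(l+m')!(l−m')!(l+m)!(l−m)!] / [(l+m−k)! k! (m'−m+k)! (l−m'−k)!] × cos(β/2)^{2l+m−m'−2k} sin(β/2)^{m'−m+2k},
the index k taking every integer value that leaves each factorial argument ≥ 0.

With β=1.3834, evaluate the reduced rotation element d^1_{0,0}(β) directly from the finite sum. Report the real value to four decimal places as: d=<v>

d=0.1863

d^1_{0,0}(β=1.3834) via Wigner's sum:
c=cos(1.3834/2)=0.770163, s=sin(1.3834/2)=0.637847; N=√[1·1·1·1]=1.000000
Admissible k: 0..1 (factorial args all ≥0)
  k=0: (−1)^0·1.0000/(1)·0.7702^2·0.6378^0 = +0.593151
  k=1: (−1)^1·1.0000/(1)·0.7702^0·0.6378^2 = -0.406849
d^1_{0,0}(1.3834) = +0.593151 -0.406849 = +0.186301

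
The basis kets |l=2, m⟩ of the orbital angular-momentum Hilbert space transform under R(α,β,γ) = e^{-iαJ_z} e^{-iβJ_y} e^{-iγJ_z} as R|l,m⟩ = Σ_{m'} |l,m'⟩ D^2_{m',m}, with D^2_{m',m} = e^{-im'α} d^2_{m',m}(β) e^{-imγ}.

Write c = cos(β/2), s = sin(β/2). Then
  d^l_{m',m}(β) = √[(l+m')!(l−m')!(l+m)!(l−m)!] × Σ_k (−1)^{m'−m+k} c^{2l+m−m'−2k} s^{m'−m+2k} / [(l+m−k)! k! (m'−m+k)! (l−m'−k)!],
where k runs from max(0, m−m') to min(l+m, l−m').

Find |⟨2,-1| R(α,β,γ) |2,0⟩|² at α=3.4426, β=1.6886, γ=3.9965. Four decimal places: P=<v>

D^2_{-1,0}(3.4426,1.6886,3.9965) = e^{-i·-1·3.4426}·d^2_{-1,0}(1.6886)·e^{-i·0·3.9965}. Compute d first:
Half-angle: c=0.664255, s=0.747506. N=√(1·6·2·2)=4.898979
Admissible k: 1..2 (factorial args all ≥0)
  k=1: (−1)^0·4.8990/(2)·0.6643^3·0.7475^1 = +0.536654
  k=2: (−1)^1·4.8990/(2)·0.6643^1·0.7475^3 = -0.679602
d^2_{-1,0}(1.6886) = +0.536654 -0.679602 = -0.142948
|D^2_{-1,0}|² = |d^2_{-1,0}(β)|² = (-0.142948)² = 0.020434 (the z-rotation phases have unit modulus)

P=0.0204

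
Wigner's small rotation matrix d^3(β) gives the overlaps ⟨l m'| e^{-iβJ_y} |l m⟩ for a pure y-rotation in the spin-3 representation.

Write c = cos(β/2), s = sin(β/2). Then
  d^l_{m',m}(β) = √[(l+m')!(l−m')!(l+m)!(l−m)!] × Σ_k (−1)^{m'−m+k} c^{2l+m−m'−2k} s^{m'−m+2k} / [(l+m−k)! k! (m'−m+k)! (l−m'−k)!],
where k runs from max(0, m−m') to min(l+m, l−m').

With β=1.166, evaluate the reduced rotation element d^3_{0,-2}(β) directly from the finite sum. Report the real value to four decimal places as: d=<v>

d^3_{0,-2}(β=1.166) via Wigner's sum:
c=cos(1.166/2)=0.834815, s=sin(1.166/2)=0.550531; N=√[6·6·1·120]=65.726707
The bounds max(0,m−m')=0 and min(l+m,l−m')=1 give 2 terms
  k=0: (−1)^2·65.7267/(12)·0.8348^4·0.5505^2 = +0.806278
  k=1: (−1)^3·65.7267/(12)·0.8348^2·0.5505^4 = -0.350645
d^3_{0,-2}(1.166) = +0.806278 -0.350645 = +0.455633

d=0.4556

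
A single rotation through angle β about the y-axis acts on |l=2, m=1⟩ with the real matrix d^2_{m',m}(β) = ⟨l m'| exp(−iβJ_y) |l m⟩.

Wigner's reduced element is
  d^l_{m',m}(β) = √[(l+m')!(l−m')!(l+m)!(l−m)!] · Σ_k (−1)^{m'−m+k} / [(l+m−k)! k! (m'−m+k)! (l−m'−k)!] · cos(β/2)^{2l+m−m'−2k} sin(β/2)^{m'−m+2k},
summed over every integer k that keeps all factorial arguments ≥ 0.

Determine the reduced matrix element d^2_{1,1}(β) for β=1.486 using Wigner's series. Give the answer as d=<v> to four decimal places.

d^2_{1,1}(β=1.486) via Wigner's sum:
With c≡cos(β/2)=0.736442 and s≡sin(β/2)=0.676500, N=[6·1·6·1]^{1/2}=6.000000
Admissible k: 0..1 (factorial args all ≥0)
  k=0: (−1)^0·6.0000/(6)·0.7364^4·0.6765^0 = +0.294141
  k=1: (−1)^1·6.0000/(2)·0.7364^2·0.6765^2 = -0.744620
d^2_{1,1}(1.486) = +0.294141 -0.744620 = -0.450479

d=-0.4505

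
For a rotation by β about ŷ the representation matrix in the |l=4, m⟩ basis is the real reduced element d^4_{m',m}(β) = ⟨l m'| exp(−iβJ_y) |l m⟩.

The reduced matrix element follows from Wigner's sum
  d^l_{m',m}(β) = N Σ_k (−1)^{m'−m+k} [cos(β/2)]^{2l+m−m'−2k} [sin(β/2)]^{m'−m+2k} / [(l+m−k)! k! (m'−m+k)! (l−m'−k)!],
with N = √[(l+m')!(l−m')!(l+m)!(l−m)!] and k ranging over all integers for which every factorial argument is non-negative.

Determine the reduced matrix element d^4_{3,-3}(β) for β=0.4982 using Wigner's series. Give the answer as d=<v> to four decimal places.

d=0.0015

d^4_{3,-3}(β=0.4982) via Wigner's sum:
With c≡cos(β/2)=0.969135 and s≡sin(β/2)=0.246532, N=[5040·1·1·5040]^{1/2}=5040.000000
k∈{0,1} keeps every argument non-negative
  k=0: (−1)^6·5040.0000/(720)·0.9691^2·0.2465^6 = +0.001476
  k=1: (−1)^7·5040.0000/(5040)·0.9691^0·0.2465^8 = -0.000014
d^4_{3,-3}(0.4982) = +0.001476 -0.000014 = +0.001462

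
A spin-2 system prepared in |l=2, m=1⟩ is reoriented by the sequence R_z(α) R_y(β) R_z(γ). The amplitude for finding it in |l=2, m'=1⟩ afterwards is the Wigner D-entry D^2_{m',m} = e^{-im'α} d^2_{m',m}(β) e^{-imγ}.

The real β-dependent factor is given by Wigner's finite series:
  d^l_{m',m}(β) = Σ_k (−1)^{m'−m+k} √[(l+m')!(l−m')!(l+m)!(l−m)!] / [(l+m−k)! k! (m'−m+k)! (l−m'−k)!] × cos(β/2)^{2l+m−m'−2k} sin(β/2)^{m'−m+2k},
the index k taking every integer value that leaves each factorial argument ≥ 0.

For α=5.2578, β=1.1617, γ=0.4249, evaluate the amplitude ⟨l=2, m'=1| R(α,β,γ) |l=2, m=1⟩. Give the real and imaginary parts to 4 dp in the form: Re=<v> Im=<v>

Re=-0.1179 Im=-0.0807

First d^2_{1,1}(β=1.1617), then the phase factors e^{-i(1)α} and e^{-i(1)γ}:
Half-angle: c=0.835997, s=0.548735. N=√(6·1·6·1)=6.000000
Admissible k: 0..1 (factorial args all ≥0)
  k=0: (−1)^0·6.0000/(6)·0.8360^4·0.5487^0 = +0.488448
  k=1: (−1)^1·6.0000/(2)·0.8360^2·0.5487^2 = -0.631328
d^2_{1,1}(1.1617) = +0.488448 -0.631328 = -0.142881
Phases: e^{-i·(1)·5.2578}=+0.518770+0.854914i, e^{-i·(1)·0.4249}=+0.911080-0.412230i ⇒ D=-0.117885-0.080734i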